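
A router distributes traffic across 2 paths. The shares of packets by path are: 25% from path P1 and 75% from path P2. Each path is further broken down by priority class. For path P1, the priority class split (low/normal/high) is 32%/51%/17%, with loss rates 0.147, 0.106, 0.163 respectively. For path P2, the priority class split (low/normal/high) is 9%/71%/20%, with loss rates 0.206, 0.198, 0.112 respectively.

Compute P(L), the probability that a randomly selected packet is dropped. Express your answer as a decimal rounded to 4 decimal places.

P(L) ≈ 0.1683

P(L|P1) = 0.32·0.147 + 0.51·0.106 + 0.17·0.163 = 0.04704 + 0.05406 + 0.02771 = 0.12881
P(L|P2) = 0.09·0.206 + 0.71·0.198 + 0.2·0.112 = 0.01854 + 0.14058 + 0.0224 = 0.18152
Then overall,
P(L) = 0.25·0.12881 + 0.75·0.18152
      = 0.0322025 + 0.13614 = 0.1683425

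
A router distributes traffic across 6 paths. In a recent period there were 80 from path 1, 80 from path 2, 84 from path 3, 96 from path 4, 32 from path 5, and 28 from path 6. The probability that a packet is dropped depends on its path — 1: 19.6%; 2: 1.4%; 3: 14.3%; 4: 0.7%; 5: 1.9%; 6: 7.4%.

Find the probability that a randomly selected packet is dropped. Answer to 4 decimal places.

Total: 80 + 80 + 84 + 96 + 32 + 28 = 400.
P(1) = 80/400 = 0.2. P(2) = 80/400 = 0.2. P(3) = 84/400 = 0.21. P(4) = 96/400 = 0.24. P(5) = 32/400 = 0.08. P(6) = 28/400 = 0.07.
Summing over the partition,
P(L) = P(L|1)·P(1) + P(L|2)·P(2) + P(L|3)·P(3) + P(L|4)·P(4) + P(L|5)·P(5) + P(L|6)·P(6)
      = 0.196·0.2 + 0.014·0.2 + 0.143·0.21 + 0.007·0.24 + 0.019·0.08 + 0.074·0.07
      = 0.0392 + 0.0028 + 0.03003 + 0.00168 + 0.00152 + 0.00518 = 0.08041

0.0804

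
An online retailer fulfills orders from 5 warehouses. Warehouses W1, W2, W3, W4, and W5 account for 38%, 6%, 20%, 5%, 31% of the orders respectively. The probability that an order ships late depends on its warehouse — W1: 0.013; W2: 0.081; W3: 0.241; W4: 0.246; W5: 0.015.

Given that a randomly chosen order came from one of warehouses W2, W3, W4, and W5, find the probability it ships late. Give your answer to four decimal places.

Let S = {W2, W3, W4, W5}.
P(S) = 0.06 + 0.2 + 0.05 + 0.31 = 0.62.
P(L ∩ S) = 0.081·0.06 + 0.241·0.2 + 0.246·0.05 + 0.015·0.31 = 0.00486 + 0.0482 + 0.0123 + 0.00465 = 0.07001.
P(L | S) = 0.07001 / 0.62 = 0.112919…

P(L|S) ≈ 0.1129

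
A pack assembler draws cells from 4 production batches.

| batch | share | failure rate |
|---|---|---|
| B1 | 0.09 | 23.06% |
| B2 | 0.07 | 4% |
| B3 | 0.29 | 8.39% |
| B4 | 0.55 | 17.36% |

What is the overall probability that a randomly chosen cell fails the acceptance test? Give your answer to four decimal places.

0.1434

Summing over the partition,
P(F) = P(F|B1)·P(B1) + P(F|B2)·P(B2) + P(F|B3)·P(B3) + P(F|B4)·P(B4)
      = 0.2306·0.09 + 0.04·0.07 + 0.0839·0.29 + 0.1736·0.55
      = 0.020754 + 0.0028 + 0.024331 + 0.09548 = 0.143365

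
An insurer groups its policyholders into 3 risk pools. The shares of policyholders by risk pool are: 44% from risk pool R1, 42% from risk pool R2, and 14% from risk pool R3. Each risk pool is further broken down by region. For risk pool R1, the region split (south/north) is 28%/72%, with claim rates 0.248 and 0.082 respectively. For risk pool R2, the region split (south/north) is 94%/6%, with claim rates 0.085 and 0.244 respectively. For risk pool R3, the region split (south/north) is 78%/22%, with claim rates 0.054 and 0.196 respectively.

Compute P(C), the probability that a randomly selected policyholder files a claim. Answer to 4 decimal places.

P(C|R1) = 0.28·0.248 + 0.72·0.082 = 0.06944 + 0.05904 = 0.12848
P(C|R2) = 0.94·0.085 + 0.06·0.244 = 0.0799 + 0.01464 = 0.09454
P(C|R3) = 0.78·0.054 + 0.22·0.196 = 0.04212 + 0.04312 = 0.08524
Then overall,
P(C) = 0.44·0.12848 + 0.42·0.09454 + 0.14·0.08524
      = 0.0565312 + 0.0397068 + 0.0119336 = 0.1081716

P(C) ≈ 0.1082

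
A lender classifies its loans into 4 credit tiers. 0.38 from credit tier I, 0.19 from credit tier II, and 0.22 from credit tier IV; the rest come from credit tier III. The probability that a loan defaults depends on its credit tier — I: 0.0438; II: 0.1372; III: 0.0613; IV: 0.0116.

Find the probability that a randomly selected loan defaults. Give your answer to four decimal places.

P(III) = 1 − (0.38 + 0.19 + 0.22) = 0.21.
P(D) = P(D|I)·P(I) + P(D|II)·P(II) + P(D|III)·P(III) + P(D|IV)·P(IV)
      = 0.0438·0.38 + 0.1372·0.19 + 0.0613·0.21 + 0.0116·0.22
      = 0.016644 + 0.026068 + 0.012873 + 0.002552 = 0.058137

P(D) ≈ 0.0581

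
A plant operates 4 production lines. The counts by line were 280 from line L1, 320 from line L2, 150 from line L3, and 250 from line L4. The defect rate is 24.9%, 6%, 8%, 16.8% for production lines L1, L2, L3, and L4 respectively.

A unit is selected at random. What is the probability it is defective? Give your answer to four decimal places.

Total: 280 + 320 + 150 + 250 = 1000.
P(L1) = 280/1000 = 0.28. P(L2) = 320/1000 = 0.32. P(L3) = 150/1000 = 0.15. P(L4) = 250/1000 = 0.25.
Summing over the partition,
P(D) = P(D|L1)·P(L1) + P(D|L2)·P(L2) + P(D|L3)·P(L3) + P(D|L4)·P(L4)
      = 0.249·0.28 + 0.06·0.32 + 0.08·0.15 + 0.168·0.25
      = 0.06972 + 0.0192 + 0.012 + 0.042 = 0.14292

P(D) ≈ 0.1429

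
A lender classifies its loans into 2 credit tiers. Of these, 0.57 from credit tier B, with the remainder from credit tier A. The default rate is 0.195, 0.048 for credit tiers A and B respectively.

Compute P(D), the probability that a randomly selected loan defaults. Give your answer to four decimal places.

P(A) = 1 − (0.57) = 0.43.
By the law of total probability,
P(D) = P(D|A)·P(A) + P(D|B)·P(B)
      = 0.195·0.43 + 0.048·0.57
      = 0.08385 + 0.02736 = 0.11121

P(D) ≈ 0.1112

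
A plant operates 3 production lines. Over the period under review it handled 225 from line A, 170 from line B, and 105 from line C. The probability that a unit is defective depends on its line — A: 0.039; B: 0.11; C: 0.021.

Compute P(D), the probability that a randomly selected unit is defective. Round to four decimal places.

Total: 225 + 170 + 105 = 500.
P(A) = 225/500 = 0.45. P(B) = 170/500 = 0.34. P(C) = 105/500 = 0.21.
Summing over the partition,
P(D) = P(D|A)·P(A) + P(D|B)·P(B) + P(D|C)·P(C)
      = 0.039·0.45 + 0.11·0.34 + 0.021·0.21
      = 0.01755 + 0.0374 + 0.00441 = 0.05936

0.0594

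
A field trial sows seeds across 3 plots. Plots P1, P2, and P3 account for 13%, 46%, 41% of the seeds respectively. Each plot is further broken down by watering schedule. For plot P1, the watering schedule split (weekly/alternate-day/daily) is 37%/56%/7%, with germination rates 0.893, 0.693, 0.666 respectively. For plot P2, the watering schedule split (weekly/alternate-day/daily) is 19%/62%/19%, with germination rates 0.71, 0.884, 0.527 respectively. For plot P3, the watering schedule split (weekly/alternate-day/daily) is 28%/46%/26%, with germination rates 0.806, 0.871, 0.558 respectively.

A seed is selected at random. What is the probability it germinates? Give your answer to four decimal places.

P(G|P1) = 0.37·0.893 + 0.56·0.693 + 0.07·0.666 = 0.33041 + 0.38808 + 0.04662 = 0.76511
P(G|P2) = 0.19·0.71 + 0.62·0.884 + 0.19·0.527 = 0.1349 + 0.54808 + 0.10013 = 0.78311
P(G|P3) = 0.28·0.806 + 0.46·0.871 + 0.26·0.558 = 0.22568 + 0.40066 + 0.14508 = 0.77142
By total probability over the outer partition,
P(G) = 0.13·0.76511 + 0.46·0.78311 + 0.41·0.77142
      = 0.0994643 + 0.3602306 + 0.3162822 = 0.7759771

0.7760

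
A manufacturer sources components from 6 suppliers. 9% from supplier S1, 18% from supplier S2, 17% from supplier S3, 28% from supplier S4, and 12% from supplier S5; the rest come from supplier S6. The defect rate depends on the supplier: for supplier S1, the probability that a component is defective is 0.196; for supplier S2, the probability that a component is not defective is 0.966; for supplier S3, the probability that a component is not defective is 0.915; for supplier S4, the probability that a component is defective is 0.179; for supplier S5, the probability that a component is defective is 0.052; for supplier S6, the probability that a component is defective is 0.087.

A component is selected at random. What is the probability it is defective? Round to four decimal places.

P(S6) = 1 − (0.09 + 0.18 + 0.17 + 0.28 + 0.12) = 0.16.
P(D|S2) = 1 − 0.966 = 0.034.
P(D|S3) = 1 − 0.915 = 0.085.
P(D) = P(D|S1)·P(S1) + P(D|S2)·P(S2) + P(D|S3)·P(S3) + P(D|S4)·P(S4) + P(D|S5)·P(S5) + P(D|S6)·P(S6)
      = 0.196·0.09 + 0.034·0.18 + 0.085·0.17 + 0.179·0.28 + 0.052·0.12 + 0.087·0.16
      = 0.01764 + 0.00612 + 0.01445 + 0.05012 + 0.00624 + 0.01392 = 0.10849

P(D) ≈ 0.1085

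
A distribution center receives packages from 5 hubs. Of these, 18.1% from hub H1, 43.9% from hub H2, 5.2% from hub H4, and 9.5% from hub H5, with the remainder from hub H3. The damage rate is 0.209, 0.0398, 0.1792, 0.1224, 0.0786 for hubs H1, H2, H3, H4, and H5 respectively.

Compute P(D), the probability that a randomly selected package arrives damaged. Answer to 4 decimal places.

P(D) ≈ 0.1109

P(H3) = 1 − (0.181 + 0.439 + 0.052 + 0.095) = 0.233.
P(D) = P(D|H1)·P(H1) + P(D|H2)·P(H2) + P(D|H3)·P(H3) + P(D|H4)·P(H4) + P(D|H5)·P(H5)
      = 0.209·0.181 + 0.0398·0.439 + 0.1792·0.233 + 0.1224·0.052 + 0.0786·0.095
      = 0.037829 + 0.0174722 + 0.0417536 + 0.0063648 + 0.007467 = 0.1108866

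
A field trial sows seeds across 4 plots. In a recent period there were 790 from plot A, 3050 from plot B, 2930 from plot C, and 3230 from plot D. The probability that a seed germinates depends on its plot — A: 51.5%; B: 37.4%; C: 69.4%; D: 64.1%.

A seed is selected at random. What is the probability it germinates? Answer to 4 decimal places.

P(G) ≈ 0.5651

Total: 790 + 3050 + 2930 + 3230 = 10000.
P(A) = 790/10000 = 0.079. P(B) = 3050/10000 = 0.305. P(C) = 2930/10000 = 0.293. P(D) = 3230/10000 = 0.323.
Summing over the partition,
P(G) = P(G|A)·P(A) + P(G|B)·P(B) + P(G|C)·P(C) + P(G|D)·P(D)
      = 0.515·0.079 + 0.374·0.305 + 0.694·0.293 + 0.641·0.323
      = 0.040685 + 0.11407 + 0.203342 + 0.207043 = 0.56514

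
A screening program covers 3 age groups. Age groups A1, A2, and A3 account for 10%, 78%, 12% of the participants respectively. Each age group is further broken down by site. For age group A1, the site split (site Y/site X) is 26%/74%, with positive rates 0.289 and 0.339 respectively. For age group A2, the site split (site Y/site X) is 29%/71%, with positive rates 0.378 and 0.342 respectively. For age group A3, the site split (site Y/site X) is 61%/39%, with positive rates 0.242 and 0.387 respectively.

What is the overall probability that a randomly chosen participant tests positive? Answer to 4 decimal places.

P(T) ≈ 0.3433

P(T|A1) = 0.26·0.289 + 0.74·0.339 = 0.07514 + 0.25086 = 0.326
P(T|A2) = 0.29·0.378 + 0.71·0.342 = 0.10962 + 0.24282 = 0.35244
P(T|A3) = 0.61·0.242 + 0.39·0.387 = 0.14762 + 0.15093 = 0.29855
By total probability over the outer partition,
P(T) = 0.1·0.326 + 0.78·0.35244 + 0.12·0.29855
      = 0.0326 + 0.2749032 + 0.035826 = 0.3433292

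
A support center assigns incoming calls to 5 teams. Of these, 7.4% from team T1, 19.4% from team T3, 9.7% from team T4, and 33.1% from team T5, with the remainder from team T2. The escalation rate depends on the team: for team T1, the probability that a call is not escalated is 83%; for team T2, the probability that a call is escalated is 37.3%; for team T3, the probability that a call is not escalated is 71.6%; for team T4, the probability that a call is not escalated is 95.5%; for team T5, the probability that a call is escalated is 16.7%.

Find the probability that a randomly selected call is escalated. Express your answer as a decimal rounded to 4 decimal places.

0.2407

P(T2) = 1 − (0.074 + 0.194 + 0.097 + 0.331) = 0.304.
P(E|T1) = 1 − 0.83 = 0.17.
P(E|T3) = 1 − 0.716 = 0.284.
P(E|T4) = 1 − 0.955 = 0.045.
By the law of total probability,
P(E) = P(E|T1)·P(T1) + P(E|T2)·P(T2) + P(E|T3)·P(T3) + P(E|T4)·P(T4) + P(E|T5)·P(T5)
      = 0.17·0.074 + 0.373·0.304 + 0.284·0.194 + 0.045·0.097 + 0.167·0.331
      = 0.01258 + 0.113392 + 0.055096 + 0.004365 + 0.055277 = 0.24071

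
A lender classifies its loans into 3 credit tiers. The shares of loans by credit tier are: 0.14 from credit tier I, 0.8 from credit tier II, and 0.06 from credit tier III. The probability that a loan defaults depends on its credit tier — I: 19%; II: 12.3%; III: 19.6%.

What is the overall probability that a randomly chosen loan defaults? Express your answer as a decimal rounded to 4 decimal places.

0.1368

Summing over the partition,
P(D) = P(D|I)·P(I) + P(D|II)·P(II) + P(D|III)·P(III)
      = 0.19·0.14 + 0.123·0.8 + 0.196·0.06
      = 0.0266 + 0.0984 + 0.01176 = 0.13676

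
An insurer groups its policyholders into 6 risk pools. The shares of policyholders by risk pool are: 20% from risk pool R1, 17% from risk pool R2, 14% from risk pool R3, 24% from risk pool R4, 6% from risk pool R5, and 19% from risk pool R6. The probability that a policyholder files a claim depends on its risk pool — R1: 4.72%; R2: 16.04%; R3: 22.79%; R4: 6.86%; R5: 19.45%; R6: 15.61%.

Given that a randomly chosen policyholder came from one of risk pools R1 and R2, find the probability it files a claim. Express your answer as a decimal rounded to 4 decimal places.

0.0992

Let S = {R1, R2}.
P(S) = 0.2 + 0.17 = 0.37.
P(C ∩ S) = 0.0472·0.2 + 0.1604·0.17 = 0.00944 + 0.027268 = 0.036708.
P(C | S) = 0.036708 / 0.37 = 0.099211…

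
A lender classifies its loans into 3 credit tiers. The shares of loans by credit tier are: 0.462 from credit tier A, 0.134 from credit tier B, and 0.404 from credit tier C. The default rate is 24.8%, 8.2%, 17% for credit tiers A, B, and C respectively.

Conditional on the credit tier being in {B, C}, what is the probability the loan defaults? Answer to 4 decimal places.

0.1481

Let S = {B, C}.
P(S) = 0.134 + 0.404 = 0.538.
P(D ∩ S) = 0.082·0.134 + 0.17·0.404 = 0.010988 + 0.06868 = 0.079668.
P(D | S) = 0.079668 / 0.538 = 0.148082…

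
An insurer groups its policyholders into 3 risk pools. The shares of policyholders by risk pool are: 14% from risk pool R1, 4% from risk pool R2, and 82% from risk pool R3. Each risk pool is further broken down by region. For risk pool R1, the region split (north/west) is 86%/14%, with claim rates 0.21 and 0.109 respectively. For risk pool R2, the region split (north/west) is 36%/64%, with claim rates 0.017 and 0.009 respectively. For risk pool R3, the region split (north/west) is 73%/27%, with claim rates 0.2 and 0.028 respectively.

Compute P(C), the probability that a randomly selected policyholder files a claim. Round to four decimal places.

P(C|R1) = 0.86·0.21 + 0.14·0.109 = 0.1806 + 0.01526 = 0.19586
P(C|R2) = 0.36·0.017 + 0.64·0.009 = 0.00612 + 0.00576 = 0.01188
P(C|R3) = 0.73·0.2 + 0.27·0.028 = 0.146 + 0.00756 = 0.15356
By total probability over the outer partition,
P(C) = 0.14·0.19586 + 0.04·0.01188 + 0.82·0.15356
      = 0.0274204 + 0.0004752 + 0.1259192 = 0.1538148

P(C) ≈ 0.1538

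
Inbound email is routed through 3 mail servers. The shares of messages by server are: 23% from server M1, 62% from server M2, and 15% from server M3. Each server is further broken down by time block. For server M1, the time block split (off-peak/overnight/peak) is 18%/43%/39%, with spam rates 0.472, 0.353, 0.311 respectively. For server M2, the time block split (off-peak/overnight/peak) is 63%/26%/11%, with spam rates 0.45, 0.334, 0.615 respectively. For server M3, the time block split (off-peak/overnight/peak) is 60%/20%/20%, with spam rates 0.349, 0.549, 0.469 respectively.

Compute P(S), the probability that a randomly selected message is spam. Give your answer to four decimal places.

0.4159

P(S|M1) = 0.18·0.472 + 0.43·0.353 + 0.39·0.311 = 0.08496 + 0.15179 + 0.12129 = 0.35804
P(S|M2) = 0.63·0.45 + 0.26·0.334 + 0.11·0.615 = 0.2835 + 0.08684 + 0.06765 = 0.43799
P(S|M3) = 0.6·0.349 + 0.2·0.549 + 0.2·0.469 = 0.2094 + 0.1098 + 0.0938 = 0.413
Then overall,
P(S) = 0.23·0.35804 + 0.62·0.43799 + 0.15·0.413
      = 0.0823492 + 0.2715538 + 0.06195 = 0.415853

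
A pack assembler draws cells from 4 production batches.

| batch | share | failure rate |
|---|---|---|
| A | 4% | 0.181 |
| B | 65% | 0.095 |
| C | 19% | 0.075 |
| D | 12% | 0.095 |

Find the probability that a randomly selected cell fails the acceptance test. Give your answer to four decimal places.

0.0946

P(F) = P(F|A)·P(A) + P(F|B)·P(B) + P(F|C)·P(C) + P(F|D)·P(D)
      = 0.181·0.04 + 0.095·0.65 + 0.075·0.19 + 0.095·0.12
      = 0.00724 + 0.06175 + 0.01425 + 0.0114 = 0.09464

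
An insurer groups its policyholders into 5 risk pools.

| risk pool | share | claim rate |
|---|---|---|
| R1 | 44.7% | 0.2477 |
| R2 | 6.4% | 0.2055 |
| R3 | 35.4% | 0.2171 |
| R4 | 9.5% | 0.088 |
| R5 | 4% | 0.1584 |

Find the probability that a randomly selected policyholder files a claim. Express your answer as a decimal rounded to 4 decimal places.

0.2154

Using total probability over the partition,
P(C) = P(C|R1)·P(R1) + P(C|R2)·P(R2) + P(C|R3)·P(R3) + P(C|R4)·P(R4) + P(C|R5)·P(R5)
      = 0.2477·0.447 + 0.2055·0.064 + 0.2171·0.354 + 0.088·0.095 + 0.1584·0.04
      = 0.1107219 + 0.013152 + 0.0768534 + 0.00836 + 0.006336 = 0.2154233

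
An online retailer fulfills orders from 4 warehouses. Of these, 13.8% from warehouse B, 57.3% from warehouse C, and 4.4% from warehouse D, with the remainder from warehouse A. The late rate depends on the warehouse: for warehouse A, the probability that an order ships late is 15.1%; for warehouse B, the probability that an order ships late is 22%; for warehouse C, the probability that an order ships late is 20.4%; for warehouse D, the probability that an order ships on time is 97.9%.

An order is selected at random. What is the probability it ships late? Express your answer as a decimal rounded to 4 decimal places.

P(A) = 1 − (0.138 + 0.573 + 0.044) = 0.245.
P(L|D) = 1 − 0.979 = 0.021.
P(L) = P(L|A)·P(A) + P(L|B)·P(B) + P(L|C)·P(C) + P(L|D)·P(D)
      = 0.151·0.245 + 0.22·0.138 + 0.204·0.573 + 0.021·0.044
      = 0.036995 + 0.03036 + 0.116892 + 0.000924 = 0.185171

0.1852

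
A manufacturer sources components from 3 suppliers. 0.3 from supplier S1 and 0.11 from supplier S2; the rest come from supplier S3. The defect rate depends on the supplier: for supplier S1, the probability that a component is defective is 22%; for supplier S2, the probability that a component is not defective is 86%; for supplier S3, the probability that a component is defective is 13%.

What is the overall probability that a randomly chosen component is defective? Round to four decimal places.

P(S3) = 1 − (0.3 + 0.11) = 0.59.
P(D|S2) = 1 − 0.86 = 0.14.
By the law of total probability,
P(D) = P(D|S1)·P(S1) + P(D|S2)·P(S2) + P(D|S3)·P(S3)
      = 0.22·0.3 + 0.14·0.11 + 0.13·0.59
      = 0.066 + 0.0154 + 0.0767 = 0.1581

P(D) ≈ 0.1581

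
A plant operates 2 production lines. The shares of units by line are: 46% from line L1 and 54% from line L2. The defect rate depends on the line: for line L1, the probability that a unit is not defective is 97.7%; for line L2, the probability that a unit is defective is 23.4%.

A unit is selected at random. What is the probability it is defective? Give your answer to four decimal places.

P(D|L1) = 1 − 0.977 = 0.023.
P(D) = P(D|L1)·P(L1) + P(D|L2)·P(L2)
      = 0.023·0.46 + 0.234·0.54
      = 0.01058 + 0.12636 = 0.13694

0.1369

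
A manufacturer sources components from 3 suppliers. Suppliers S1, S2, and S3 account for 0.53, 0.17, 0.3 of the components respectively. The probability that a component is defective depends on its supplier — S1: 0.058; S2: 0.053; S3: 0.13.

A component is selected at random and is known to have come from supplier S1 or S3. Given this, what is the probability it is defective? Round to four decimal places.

Let S = {S1, S3}.
P(S) = 0.53 + 0.3 = 0.83.
P(D ∩ S) = 0.058·0.53 + 0.13·0.3 = 0.03074 + 0.039 = 0.06974.
P(D | S) = 0.06974 / 0.83 = 0.084024…

P(D|S) ≈ 0.0840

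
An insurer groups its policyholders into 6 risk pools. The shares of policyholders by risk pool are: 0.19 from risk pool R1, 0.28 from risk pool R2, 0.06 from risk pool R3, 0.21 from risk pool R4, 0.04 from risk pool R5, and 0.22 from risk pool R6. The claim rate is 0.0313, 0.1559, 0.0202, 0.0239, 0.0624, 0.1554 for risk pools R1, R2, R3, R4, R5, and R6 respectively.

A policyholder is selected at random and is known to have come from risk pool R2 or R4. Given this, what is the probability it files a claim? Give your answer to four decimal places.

P(C|S) ≈ 0.0993

Let S = {R2, R4}.
P(S) = 0.28 + 0.21 = 0.49.
P(C ∩ S) = 0.1559·0.28 + 0.0239·0.21 = 0.043652 + 0.005019 = 0.048671.
P(C | S) = 0.048671 / 0.49 = 0.099329…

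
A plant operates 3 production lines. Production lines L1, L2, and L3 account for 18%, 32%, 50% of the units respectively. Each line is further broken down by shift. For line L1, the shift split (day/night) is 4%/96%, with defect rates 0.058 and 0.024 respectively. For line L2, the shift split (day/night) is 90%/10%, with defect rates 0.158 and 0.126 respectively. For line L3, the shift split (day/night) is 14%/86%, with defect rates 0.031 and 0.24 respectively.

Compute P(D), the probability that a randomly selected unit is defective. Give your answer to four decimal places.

P(D|L1) = 0.04·0.058 + 0.96·0.024 = 0.00232 + 0.02304 = 0.02536
P(D|L2) = 0.9·0.158 + 0.1·0.126 = 0.1422 + 0.0126 = 0.1548
P(D|L3) = 0.14·0.031 + 0.86·0.24 = 0.00434 + 0.2064 = 0.21074
Then overall,
P(D) = 0.18·0.02536 + 0.32·0.1548 + 0.5·0.21074
      = 0.0045648 + 0.049536 + 0.10537 = 0.1594708

0.1595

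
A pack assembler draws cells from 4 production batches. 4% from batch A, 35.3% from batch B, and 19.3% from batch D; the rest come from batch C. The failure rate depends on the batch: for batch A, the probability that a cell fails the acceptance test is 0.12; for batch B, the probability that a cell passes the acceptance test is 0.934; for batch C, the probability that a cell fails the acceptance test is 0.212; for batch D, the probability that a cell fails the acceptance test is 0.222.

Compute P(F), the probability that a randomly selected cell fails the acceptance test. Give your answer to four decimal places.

P(C) = 1 − (0.04 + 0.353 + 0.193) = 0.414.
P(F|B) = 1 − 0.934 = 0.066.
Using total probability over the partition,
P(F) = P(F|A)·P(A) + P(F|B)·P(B) + P(F|C)·P(C) + P(F|D)·P(D)
      = 0.12·0.04 + 0.066·0.353 + 0.212·0.414 + 0.222·0.193
      = 0.0048 + 0.023298 + 0.087768 + 0.042846 = 0.158712

P(F) ≈ 0.1587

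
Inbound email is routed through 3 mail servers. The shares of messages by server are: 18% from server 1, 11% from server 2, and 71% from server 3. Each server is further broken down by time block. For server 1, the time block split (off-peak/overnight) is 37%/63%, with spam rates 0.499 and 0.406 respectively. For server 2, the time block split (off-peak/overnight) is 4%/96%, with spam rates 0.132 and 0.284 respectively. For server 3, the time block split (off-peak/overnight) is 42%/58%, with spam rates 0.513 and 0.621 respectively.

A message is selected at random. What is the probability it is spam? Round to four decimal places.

P(S) ≈ 0.5185

P(S|1) = 0.37·0.499 + 0.63·0.406 = 0.18463 + 0.25578 = 0.44041
P(S|2) = 0.04·0.132 + 0.96·0.284 = 0.00528 + 0.27264 = 0.27792
P(S|3) = 0.42·0.513 + 0.58·0.621 = 0.21546 + 0.36018 = 0.57564
By total probability over the outer partition,
P(S) = 0.18·0.44041 + 0.11·0.27792 + 0.71·0.57564
      = 0.0792738 + 0.0305712 + 0.4087044 = 0.5185494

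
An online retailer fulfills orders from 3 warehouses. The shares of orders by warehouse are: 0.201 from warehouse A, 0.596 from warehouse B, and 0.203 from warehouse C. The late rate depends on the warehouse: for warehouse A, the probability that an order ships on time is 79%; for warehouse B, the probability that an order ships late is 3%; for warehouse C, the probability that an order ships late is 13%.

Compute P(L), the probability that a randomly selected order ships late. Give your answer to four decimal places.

0.0865

P(L|A) = 1 − 0.79 = 0.21.
Summing over the partition,
P(L) = P(L|A)·P(A) + P(L|B)·P(B) + P(L|C)·P(C)
      = 0.21·0.201 + 0.03·0.596 + 0.13·0.203
      = 0.04221 + 0.01788 + 0.02639 = 0.08648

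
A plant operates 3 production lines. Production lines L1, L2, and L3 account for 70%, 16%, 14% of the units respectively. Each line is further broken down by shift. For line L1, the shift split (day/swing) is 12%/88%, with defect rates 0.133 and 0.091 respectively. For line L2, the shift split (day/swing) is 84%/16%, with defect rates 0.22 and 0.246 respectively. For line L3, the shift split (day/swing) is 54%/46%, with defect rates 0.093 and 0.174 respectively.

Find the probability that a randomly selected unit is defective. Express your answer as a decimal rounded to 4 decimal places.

P(D) ≈ 0.1213

P(D|L1) = 0.12·0.133 + 0.88·0.091 = 0.01596 + 0.08008 = 0.09604
P(D|L2) = 0.84·0.22 + 0.16·0.246 = 0.1848 + 0.03936 = 0.22416
P(D|L3) = 0.54·0.093 + 0.46·0.174 = 0.05022 + 0.08004 = 0.13026
By total probability over the outer partition,
P(D) = 0.7·0.09604 + 0.16·0.22416 + 0.14·0.13026
      = 0.067228 + 0.0358656 + 0.0182364 = 0.12133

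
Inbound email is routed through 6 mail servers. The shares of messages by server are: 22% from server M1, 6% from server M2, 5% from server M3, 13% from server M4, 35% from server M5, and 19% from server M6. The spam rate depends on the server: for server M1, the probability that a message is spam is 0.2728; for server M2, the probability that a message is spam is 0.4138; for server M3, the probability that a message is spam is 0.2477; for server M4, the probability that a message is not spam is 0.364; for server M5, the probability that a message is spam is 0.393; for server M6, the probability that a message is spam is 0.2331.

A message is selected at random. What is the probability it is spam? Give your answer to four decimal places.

0.3617

P(S|M4) = 1 − 0.364 = 0.636.
P(S) = P(S|M1)·P(M1) + P(S|M2)·P(M2) + P(S|M3)·P(M3) + P(S|M4)·P(M4) + P(S|M5)·P(M5) + P(S|M6)·P(M6)
      = 0.2728·0.22 + 0.4138·0.06 + 0.2477·0.05 + 0.636·0.13 + 0.393·0.35 + 0.2331·0.19
      = 0.060016 + 0.024828 + 0.012385 + 0.08268 + 0.13755 + 0.044289 = 0.361748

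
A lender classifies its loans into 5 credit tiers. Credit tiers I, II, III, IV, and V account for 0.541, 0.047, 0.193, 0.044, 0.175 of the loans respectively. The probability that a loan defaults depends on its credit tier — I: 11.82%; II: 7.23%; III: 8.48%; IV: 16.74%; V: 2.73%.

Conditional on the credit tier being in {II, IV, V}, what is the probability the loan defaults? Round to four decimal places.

Let S = {II, IV, V}.
P(S) = 0.047 + 0.044 + 0.175 = 0.266.
P(D ∩ S) = 0.0723·0.047 + 0.1674·0.044 + 0.0273·0.175 = 0.0033981 + 0.0073656 + 0.0047775 = 0.0155412.
P(D | S) = 0.0155412 / 0.266 = 0.058426…

0.0584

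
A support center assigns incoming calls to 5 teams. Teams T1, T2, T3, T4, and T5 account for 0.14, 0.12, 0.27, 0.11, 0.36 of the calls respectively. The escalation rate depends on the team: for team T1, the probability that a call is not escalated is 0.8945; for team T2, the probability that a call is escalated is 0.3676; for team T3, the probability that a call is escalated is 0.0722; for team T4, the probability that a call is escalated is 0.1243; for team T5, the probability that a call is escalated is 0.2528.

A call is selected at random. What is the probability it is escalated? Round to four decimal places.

0.1831

P(E|T1) = 1 − 0.8945 = 0.1055.
P(E) = P(E|T1)·P(T1) + P(E|T2)·P(T2) + P(E|T3)·P(T3) + P(E|T4)·P(T4) + P(E|T5)·P(T5)
      = 0.1055·0.14 + 0.3676·0.12 + 0.0722·0.27 + 0.1243·0.11 + 0.2528·0.36
      = 0.01477 + 0.044112 + 0.019494 + 0.013673 + 0.091008 = 0.183057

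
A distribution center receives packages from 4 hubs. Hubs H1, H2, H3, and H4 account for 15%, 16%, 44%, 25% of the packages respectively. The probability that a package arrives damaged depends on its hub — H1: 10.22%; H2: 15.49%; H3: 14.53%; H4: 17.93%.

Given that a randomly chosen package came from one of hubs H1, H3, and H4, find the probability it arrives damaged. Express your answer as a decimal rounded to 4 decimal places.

0.1477

Let S = {H1, H3, H4}.
P(S) = 0.15 + 0.44 + 0.25 = 0.84.
P(D ∩ S) = 0.1022·0.15 + 0.1453·0.44 + 0.1793·0.25 = 0.01533 + 0.063932 + 0.044825 = 0.124087.
P(D | S) = 0.124087 / 0.84 = 0.147723…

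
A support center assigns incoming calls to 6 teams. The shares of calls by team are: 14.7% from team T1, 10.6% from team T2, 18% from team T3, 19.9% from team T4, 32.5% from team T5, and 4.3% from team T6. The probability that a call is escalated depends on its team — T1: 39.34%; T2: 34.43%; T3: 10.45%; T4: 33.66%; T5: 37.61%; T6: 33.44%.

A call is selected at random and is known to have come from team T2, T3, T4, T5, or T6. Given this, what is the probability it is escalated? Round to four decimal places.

P(E|S) ≈ 0.3035

Let S = {T2, T3, T4, T5, T6}.
P(S) = 0.106 + 0.18 + 0.199 + 0.325 + 0.043 = 0.853.
P(E ∩ S) = 0.3443·0.106 + 0.1045·0.18 + 0.3366·0.199 + 0.3761·0.325 + 0.3344·0.043 = 0.0364958 + 0.01881 + 0.0669834 + 0.1222325 + 0.0143792 = 0.2589009.
P(E | S) = 0.2589009 / 0.853 = 0.303518…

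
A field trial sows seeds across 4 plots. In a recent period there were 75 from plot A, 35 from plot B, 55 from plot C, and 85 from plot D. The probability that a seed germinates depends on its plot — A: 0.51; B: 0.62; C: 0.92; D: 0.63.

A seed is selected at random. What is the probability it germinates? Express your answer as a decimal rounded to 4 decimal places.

P(G) ≈ 0.6564

Total: 75 + 35 + 55 + 85 = 250.
P(A) = 75/250 = 0.3. P(B) = 35/250 = 0.14. P(C) = 55/250 = 0.22. P(D) = 85/250 = 0.34.
By the law of total probability,
P(G) = P(G|A)·P(A) + P(G|B)·P(B) + P(G|C)·P(C) + P(G|D)·P(D)
      = 0.51·0.3 + 0.62·0.14 + 0.92·0.22 + 0.63·0.34
      = 0.153 + 0.0868 + 0.2024 + 0.2142 = 0.6564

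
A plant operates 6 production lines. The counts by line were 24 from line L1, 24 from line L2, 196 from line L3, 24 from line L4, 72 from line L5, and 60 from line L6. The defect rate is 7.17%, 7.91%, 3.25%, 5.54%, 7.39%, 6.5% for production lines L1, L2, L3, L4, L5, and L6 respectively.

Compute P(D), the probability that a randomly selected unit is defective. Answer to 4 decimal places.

Total: 24 + 24 + 196 + 24 + 72 + 60 = 400.
P(L1) = 24/400 = 0.06. P(L2) = 24/400 = 0.06. P(L3) = 196/400 = 0.49. P(L4) = 24/400 = 0.06. P(L5) = 72/400 = 0.18. P(L6) = 60/400 = 0.15.
By the law of total probability,
P(D) = P(D|L1)·P(L1) + P(D|L2)·P(L2) + P(D|L3)·P(L3) + P(D|L4)·P(L4) + P(D|L5)·P(L5) + P(D|L6)·P(L6)
      = 0.0717·0.06 + 0.0791·0.06 + 0.0325·0.49 + 0.0554·0.06 + 0.0739·0.18 + 0.065·0.15
      = 0.004302 + 0.004746 + 0.015925 + 0.003324 + 0.013302 + 0.00975 = 0.051349

P(D) ≈ 0.0513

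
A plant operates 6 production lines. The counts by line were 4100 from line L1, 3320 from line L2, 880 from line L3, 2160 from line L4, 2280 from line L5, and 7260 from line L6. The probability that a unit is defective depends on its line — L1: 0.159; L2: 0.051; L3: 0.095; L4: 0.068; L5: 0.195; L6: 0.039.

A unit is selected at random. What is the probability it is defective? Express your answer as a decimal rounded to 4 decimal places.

P(D) ≈ 0.0890

Total: 4100 + 3320 + 880 + 2160 + 2280 + 7260 = 20000.
P(L1) = 4100/20000 = 0.205. P(L2) = 3320/20000 = 0.166. P(L3) = 880/20000 = 0.044. P(L4) = 2160/20000 = 0.108. P(L5) = 2280/20000 = 0.114. P(L6) = 7260/20000 = 0.363.
Summing over the partition,
P(D) = P(D|L1)·P(L1) + P(D|L2)·P(L2) + P(D|L3)·P(L3) + P(D|L4)·P(L4) + P(D|L5)·P(L5) + P(D|L6)·P(L6)
      = 0.159·0.205 + 0.051·0.166 + 0.095·0.044 + 0.068·0.108 + 0.195·0.114 + 0.039·0.363
      = 0.032595 + 0.008466 + 0.00418 + 0.007344 + 0.02223 + 0.014157 = 0.088972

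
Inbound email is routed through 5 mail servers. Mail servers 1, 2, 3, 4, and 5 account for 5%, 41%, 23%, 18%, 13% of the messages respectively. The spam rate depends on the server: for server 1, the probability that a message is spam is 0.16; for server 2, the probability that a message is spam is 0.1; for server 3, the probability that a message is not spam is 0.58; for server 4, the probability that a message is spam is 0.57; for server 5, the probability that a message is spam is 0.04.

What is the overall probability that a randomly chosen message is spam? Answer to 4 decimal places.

0.2534

P(S|3) = 1 − 0.58 = 0.42.
Summing over the partition,
P(S) = P(S|1)·P(1) + P(S|2)·P(2) + P(S|3)·P(3) + P(S|4)·P(4) + P(S|5)·P(5)
      = 0.16·0.05 + 0.1·0.41 + 0.42·0.23 + 0.57·0.18 + 0.04·0.13
      = 0.008 + 0.041 + 0.0966 + 0.1026 + 0.0052 = 0.2534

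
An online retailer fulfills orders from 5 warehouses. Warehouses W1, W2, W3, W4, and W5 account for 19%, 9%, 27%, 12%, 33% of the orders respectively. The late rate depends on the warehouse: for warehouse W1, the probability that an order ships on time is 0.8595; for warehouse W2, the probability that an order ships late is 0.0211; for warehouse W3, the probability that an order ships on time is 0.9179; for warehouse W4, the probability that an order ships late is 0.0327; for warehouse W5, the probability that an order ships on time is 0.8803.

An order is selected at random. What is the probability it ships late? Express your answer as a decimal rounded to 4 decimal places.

P(L|W1) = 1 − 0.8595 = 0.1405.
P(L|W3) = 1 − 0.9179 = 0.0821.
P(L|W5) = 1 − 0.8803 = 0.1197.
Summing over the partition,
P(L) = P(L|W1)·P(W1) + P(L|W2)·P(W2) + P(L|W3)·P(W3) + P(L|W4)·P(W4) + P(L|W5)·P(W5)
      = 0.1405·0.19 + 0.0211·0.09 + 0.0821·0.27 + 0.0327·0.12 + 0.1197·0.33
      = 0.026695 + 0.001899 + 0.022167 + 0.003924 + 0.039501 = 0.094186

0.0942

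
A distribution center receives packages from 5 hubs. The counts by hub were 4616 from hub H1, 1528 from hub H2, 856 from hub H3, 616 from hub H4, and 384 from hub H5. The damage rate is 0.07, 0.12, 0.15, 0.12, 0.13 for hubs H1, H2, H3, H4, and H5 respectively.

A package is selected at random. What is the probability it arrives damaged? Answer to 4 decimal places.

Total: 4616 + 1528 + 856 + 616 + 384 = 8000.
P(H1) = 4616/8000 = 0.577. P(H2) = 1528/8000 = 0.191. P(H3) = 856/8000 = 0.107. P(H4) = 616/8000 = 0.077. P(H5) = 384/8000 = 0.048.
P(D) = P(D|H1)·P(H1) + P(D|H2)·P(H2) + P(D|H3)·P(H3) + P(D|H4)·P(H4) + P(D|H5)·P(H5)
      = 0.07·0.577 + 0.12·0.191 + 0.15·0.107 + 0.12·0.077 + 0.13·0.048
      = 0.04039 + 0.02292 + 0.01605 + 0.00924 + 0.00624 = 0.09484

P(D) ≈ 0.0948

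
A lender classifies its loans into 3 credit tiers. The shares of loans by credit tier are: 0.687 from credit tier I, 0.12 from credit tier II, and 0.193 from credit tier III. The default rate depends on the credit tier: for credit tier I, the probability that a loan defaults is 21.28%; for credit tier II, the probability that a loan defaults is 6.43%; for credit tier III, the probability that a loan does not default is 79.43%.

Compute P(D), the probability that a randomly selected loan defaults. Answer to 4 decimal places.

0.1936

P(D|III) = 1 − 0.7943 = 0.2057.
Using total probability over the partition,
P(D) = P(D|I)·P(I) + P(D|II)·P(II) + P(D|III)·P(III)
      = 0.2128·0.687 + 0.0643·0.12 + 0.2057·0.193
      = 0.1461936 + 0.007716 + 0.0397001 = 0.1936097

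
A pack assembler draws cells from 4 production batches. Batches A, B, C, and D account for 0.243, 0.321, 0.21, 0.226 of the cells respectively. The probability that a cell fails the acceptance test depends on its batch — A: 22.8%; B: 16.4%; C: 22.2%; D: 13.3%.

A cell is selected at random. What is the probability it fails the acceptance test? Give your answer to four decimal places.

P(F) = P(F|A)·P(A) + P(F|B)·P(B) + P(F|C)·P(C) + P(F|D)·P(D)
      = 0.228·0.243 + 0.164·0.321 + 0.222·0.21 + 0.133·0.226
      = 0.055404 + 0.052644 + 0.04662 + 0.030058 = 0.184726

0.1847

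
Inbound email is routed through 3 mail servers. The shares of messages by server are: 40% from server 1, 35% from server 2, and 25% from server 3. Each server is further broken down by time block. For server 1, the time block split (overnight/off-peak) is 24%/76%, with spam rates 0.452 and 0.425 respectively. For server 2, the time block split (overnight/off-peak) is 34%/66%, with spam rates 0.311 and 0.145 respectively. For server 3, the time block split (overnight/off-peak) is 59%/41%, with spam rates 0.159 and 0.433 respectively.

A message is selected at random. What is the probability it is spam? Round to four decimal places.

P(S|1) = 0.24·0.452 + 0.76·0.425 = 0.10848 + 0.323 = 0.43148
P(S|2) = 0.34·0.311 + 0.66·0.145 = 0.10574 + 0.0957 = 0.20144
P(S|3) = 0.59·0.159 + 0.41·0.433 = 0.09381 + 0.17753 = 0.27134
Then overall,
P(S) = 0.4·0.43148 + 0.35·0.20144 + 0.25·0.27134
      = 0.172592 + 0.070504 + 0.067835 = 0.310931

0.3109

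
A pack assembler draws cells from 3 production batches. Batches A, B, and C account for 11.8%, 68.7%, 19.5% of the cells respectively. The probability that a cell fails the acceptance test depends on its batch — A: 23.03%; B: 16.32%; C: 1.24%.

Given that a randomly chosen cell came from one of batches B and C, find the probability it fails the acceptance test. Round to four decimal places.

P(F|S) ≈ 0.1299

Let S = {B, C}.
P(S) = 0.687 + 0.195 = 0.882.
P(F ∩ S) = 0.1632·0.687 + 0.0124·0.195 = 0.1121184 + 0.002418 = 0.1145364.
P(F | S) = 0.1145364 / 0.882 = 0.129860…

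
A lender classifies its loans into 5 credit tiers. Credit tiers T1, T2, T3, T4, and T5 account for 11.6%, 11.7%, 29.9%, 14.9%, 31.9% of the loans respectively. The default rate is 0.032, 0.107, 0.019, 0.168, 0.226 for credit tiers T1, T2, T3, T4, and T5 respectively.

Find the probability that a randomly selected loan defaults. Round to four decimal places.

P(D) ≈ 0.1190

P(D) = P(D|T1)·P(T1) + P(D|T2)·P(T2) + P(D|T3)·P(T3) + P(D|T4)·P(T4) + P(D|T5)·P(T5)
      = 0.032·0.116 + 0.107·0.117 + 0.019·0.299 + 0.168·0.149 + 0.226·0.319
      = 0.003712 + 0.012519 + 0.005681 + 0.025032 + 0.072094 = 0.119038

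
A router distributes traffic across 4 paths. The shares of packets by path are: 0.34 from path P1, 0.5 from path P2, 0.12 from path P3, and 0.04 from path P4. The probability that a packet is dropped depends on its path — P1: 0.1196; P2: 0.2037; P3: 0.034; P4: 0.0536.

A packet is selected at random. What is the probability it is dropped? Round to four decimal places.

Summing over the partition,
P(L) = P(L|P1)·P(P1) + P(L|P2)·P(P2) + P(L|P3)·P(P3) + P(L|P4)·P(P4)
      = 0.1196·0.34 + 0.2037·0.5 + 0.034·0.12 + 0.0536·0.04
      = 0.040664 + 0.10185 + 0.00408 + 0.002144 = 0.148738

P(L) ≈ 0.1487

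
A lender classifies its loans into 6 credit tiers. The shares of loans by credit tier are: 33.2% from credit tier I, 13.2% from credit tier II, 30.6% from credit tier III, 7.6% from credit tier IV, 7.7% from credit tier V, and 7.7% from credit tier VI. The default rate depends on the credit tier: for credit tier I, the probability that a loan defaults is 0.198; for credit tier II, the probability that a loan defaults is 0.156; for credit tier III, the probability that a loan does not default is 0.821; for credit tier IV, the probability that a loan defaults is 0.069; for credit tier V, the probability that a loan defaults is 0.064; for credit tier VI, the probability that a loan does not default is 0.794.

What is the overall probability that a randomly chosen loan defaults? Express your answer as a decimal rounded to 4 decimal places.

P(D|III) = 1 − 0.821 = 0.179.
P(D|VI) = 1 − 0.794 = 0.206.
P(D) = P(D|I)·P(I) + P(D|II)·P(II) + P(D|III)·P(III) + P(D|IV)·P(IV) + P(D|V)·P(V) + P(D|VI)·P(VI)
      = 0.198·0.332 + 0.156·0.132 + 0.179·0.306 + 0.069·0.076 + 0.064·0.077 + 0.206·0.077
      = 0.065736 + 0.020592 + 0.054774 + 0.005244 + 0.004928 + 0.015862 = 0.167136

P(D) ≈ 0.1671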